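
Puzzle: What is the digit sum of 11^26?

112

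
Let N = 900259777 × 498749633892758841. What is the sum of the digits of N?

900259777 × 498749633892758841 = 449004234187126716113438457
Sum of its 27 digits: 105.

105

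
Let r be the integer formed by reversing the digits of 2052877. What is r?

7782502

Reversing 2052877 gives 7782502.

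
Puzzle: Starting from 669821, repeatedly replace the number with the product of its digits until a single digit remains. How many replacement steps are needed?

669821 → 5184 → 160 → 0 (3 steps)

3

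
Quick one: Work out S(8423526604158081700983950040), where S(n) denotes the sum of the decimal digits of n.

8+4+2+3+5+2+6+6+0+4+1+5+8+0+8+1+7+0+0+9+8+3+9+5+0+0+4+0 = 108

108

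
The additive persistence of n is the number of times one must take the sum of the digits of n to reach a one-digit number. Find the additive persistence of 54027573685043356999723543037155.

3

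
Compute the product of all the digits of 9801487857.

9×8×0×1×4×8×7×8×5×7 = 0

0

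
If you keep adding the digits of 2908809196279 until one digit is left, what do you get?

2+9+0+8+8+0+9+1+9+6+2+7+9 = 70
7+0 = 7

7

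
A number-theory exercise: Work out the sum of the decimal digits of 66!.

351

66! = 544344939077443064003729240247842752644293064388798874532860126869671081148416000000000000000
Sum of its 93 digits: 351.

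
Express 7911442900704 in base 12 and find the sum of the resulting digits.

68

7911442900704 in base 12 is A7935A278340.
Digit sum: 10+7+9+3+5+10+2+7+8+3+4+0 = 68.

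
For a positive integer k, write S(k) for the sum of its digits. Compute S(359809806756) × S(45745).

1650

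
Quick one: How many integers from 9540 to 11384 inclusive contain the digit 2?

509

The integers in [9540, 11384] that contain the digit 2: 9542, 9552, 9562, 9572, 9582, 9592, …, 11372, 11382.
509 qualify.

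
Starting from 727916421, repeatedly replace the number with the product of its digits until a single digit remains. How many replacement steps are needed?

4

727916421 → 42336 → 432 → 24 → 8 (4 steps)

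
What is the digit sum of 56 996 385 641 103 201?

69

5+6+9+9+6+3+8+5+6+4+1+1+0+3+2+0+1 = 69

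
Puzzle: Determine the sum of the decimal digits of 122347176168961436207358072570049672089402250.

181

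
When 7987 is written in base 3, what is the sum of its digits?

7987 in base 3 is 101221211.
Digit sum: 1+0+1+2+2+1+2+1+1 = 11.

11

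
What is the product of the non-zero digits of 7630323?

2268

7×6×3×3×2×3 = 2268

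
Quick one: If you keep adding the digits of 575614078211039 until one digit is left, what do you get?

5

5+7+5+6+1+4+0+7+8+2+1+1+0+3+9 = 59
5+9 = 14
1+4 = 5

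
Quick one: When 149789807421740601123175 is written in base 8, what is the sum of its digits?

90

149789807421740601123175 in base 8 is 37560174516132441262220547.
Digit sum: 3+7+5+6+0+1+7+4+5+1+6+1+3+2+4+4+1+2+6+2+2+2+0+5+4+7 = 90.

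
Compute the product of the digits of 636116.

6×3×6×1×1×6 = 648

648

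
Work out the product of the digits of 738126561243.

1451520

7×3×8×1×2×6×5×6×1×2×4×3 = 1451520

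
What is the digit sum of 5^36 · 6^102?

5^36 · 6^102 = 342253340146308657414641487669579241473361232449335153440924343730176000000000000000000000000000000000000
Sum of its 105 digits: 279.

279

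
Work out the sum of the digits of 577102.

5+7+7+1+0+2 = 22

22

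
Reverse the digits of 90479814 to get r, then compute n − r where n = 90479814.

48582405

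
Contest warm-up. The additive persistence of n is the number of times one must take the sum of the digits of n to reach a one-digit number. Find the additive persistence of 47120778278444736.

2

47120778278444736 → 81 → 9 (2 steps)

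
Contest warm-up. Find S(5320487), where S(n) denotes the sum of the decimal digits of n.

5+3+2+0+4+8+7 = 29

29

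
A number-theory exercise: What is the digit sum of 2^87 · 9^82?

468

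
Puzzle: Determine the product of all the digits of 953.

9×5×3 = 135

135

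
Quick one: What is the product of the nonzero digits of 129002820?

1×2×9×2×8×2 = 576

576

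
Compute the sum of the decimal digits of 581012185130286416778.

84

5+8+1+0+1+2+1+8+5+1+3+0+2+8+6+4+1+6+7+7+8 = 84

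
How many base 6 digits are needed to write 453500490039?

15

453500490039 in base 6 is 544200225213423, which has 15 digits.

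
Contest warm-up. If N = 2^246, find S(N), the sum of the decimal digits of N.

334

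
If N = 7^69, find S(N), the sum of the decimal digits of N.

7^69 = 20500514515695490612229010908095867391439626248463723805607
Sum of its 59 digits: 244.

244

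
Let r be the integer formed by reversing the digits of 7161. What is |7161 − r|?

5544

Reverse of 7161 is 1617.
|7161 − 1617| = 5544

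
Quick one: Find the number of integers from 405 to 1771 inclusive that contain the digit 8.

The integers in [405, 1771] that contain the digit 8: 408, 418, 428, 438, 448, 458, …, 1758, 1768.
335 qualify.

335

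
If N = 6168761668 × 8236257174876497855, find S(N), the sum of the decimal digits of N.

95

6168761668 × 8236257174876497855 = 50807507548168112602008222140
Sum of its 29 digits: 95.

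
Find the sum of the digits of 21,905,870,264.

44

2+1+9+0+5+8+7+0+2+6+4 = 44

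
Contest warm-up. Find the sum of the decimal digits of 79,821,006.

33

7+9+8+2+1+0+0+6 = 33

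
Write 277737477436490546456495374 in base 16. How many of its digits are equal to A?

2

277737477436490546456495374 in base 16 is E5BD32D2242A5AE64F050E.
The digit A appears 2 times.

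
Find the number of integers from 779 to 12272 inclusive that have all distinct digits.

5074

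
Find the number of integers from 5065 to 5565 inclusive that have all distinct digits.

The integers in [5065, 5565] that have all distinct digits: 5067, 5068, 5069, 5071, 5072, 5073, …, 5497, 5498.
248 qualify.

248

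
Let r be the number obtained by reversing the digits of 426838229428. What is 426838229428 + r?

Reverse of 426838229428 is 824922838624.
426838229428 + 824922838624 = 1251761068052

1251761068052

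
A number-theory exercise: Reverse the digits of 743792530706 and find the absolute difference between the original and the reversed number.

Reverse of 743792530706 is 607035297347.
|743792530706 − 607035297347| = 136757233359

136757233359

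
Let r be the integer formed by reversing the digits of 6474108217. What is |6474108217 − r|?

Reverse of 6474108217 is 7128014746.
|6474108217 − 7128014746| = 653906529

653906529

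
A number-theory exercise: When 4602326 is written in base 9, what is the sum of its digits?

4602326 in base 9 is 8584175.
Digit sum: 8+5+8+4+1+7+5 = 38.

38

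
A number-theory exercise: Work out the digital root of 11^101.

5

The digital root of n equals n mod 9 (or 9 when 9 | n), so we need 11^101 mod 9.
11^101 ≡ 5 (mod 9), so the digital root is 5.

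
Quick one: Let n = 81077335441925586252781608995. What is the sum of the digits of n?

8+1+0+7+7+3+3+5+4+4+1+9+2+5+5+8+6+2+5+2+7+8+1+6+0+8+9+9+5 = 140

140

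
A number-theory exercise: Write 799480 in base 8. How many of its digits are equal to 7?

799480 in base 8 is 3031370.
The digit 7 appears 1 time.

1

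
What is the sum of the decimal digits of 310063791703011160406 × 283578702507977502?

177

310063791703011160406 × 283578702507977502 = 87927487745843704729391208153161185812
Sum of its 38 digits: 177.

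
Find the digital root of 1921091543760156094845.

9

1+9+2+1+0+9+1+5+4+3+7+6+0+1+5+6+0+9+4+8+4+5 = 90
9+0 = 9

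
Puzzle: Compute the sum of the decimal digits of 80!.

450

80! = 71569457046263802294811533723186532165584657342365752577109445058227039255480148842668944867280814080000000000000000000
Sum of its 119 digits: 450.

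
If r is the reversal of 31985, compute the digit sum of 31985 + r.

Reversal of 31985 is 58913; 31985 + 58913 = 90898.
Digit sum of 90898: 9+0+8+9+8 = 34.

34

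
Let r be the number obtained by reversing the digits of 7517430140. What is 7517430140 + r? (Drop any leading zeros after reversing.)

7927777297

Reverse of 7517430140 is 410347157.
7517430140 + 410347157 = 7927777297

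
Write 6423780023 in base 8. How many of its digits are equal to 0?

1

6423780023 in base 8 is 57670615267.
The digit 0 appears 1 time.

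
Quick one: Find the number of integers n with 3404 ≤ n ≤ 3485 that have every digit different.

The integers in [3404, 3485] that have every digit different: 3405, 3406, 3407, 3408, 3409, 3410, …, 3482, 3485.
44 qualify.

44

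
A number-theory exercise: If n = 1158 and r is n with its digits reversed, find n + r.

9669

Reverse of 1158 is 8511.
1158 + 8511 = 9669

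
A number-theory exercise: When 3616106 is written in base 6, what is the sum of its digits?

3616106 in base 6 is 205301122.
Digit sum: 2+0+5+3+0+1+1+2+2 = 16.

16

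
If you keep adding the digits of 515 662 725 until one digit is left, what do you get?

5+1+5+6+6+2+7+2+5 = 39
3+9 = 12
1+2 = 3

3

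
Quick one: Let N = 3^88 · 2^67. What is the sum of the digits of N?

261

3^88 · 2^67 = 143113342422377672702725644958007982687473505452088505462161408
Sum of its 63 digits: 261.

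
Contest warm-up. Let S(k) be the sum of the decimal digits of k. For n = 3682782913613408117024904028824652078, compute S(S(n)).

First digit sum: 151.
1+5+1 = 7.

7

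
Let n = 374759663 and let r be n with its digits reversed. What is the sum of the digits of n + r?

Reversal of 374759663 is 366957473; 374759663 + 366957473 = 741717136.
Digit sum of 741717136: 7+4+1+7+1+7+1+3+6 = 37.

37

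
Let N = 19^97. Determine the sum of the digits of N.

595

19^97 = 10942065052959904423889340990386629470628945828095864965495389114171377882574435992542632419141451340745154782894654048059539
Sum of its 125 digits: 595.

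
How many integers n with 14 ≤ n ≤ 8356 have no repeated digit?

4455

The integers in [14, 8356] that have no repeated digit: 14, 15, 16, 17, 18, 19, …, 8354, 8356.
4455 qualify.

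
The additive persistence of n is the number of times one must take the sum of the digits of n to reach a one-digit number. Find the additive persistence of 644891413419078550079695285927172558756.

644891413419078550079695285927172558756 → 194 → 14 → 5 (3 steps)

3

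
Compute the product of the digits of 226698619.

559872

2×2×6×6×9×8×6×1×9 = 559872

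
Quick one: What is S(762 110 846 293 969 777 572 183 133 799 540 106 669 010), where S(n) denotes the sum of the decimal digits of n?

7+6+2+1+1+0+8+4+6+2+9+3+9+6+9+7+7+7+5+7+2+1+8+3+1+3+3+7+9+9+5+4+0+1+0+6+6+6+9+0+1+0 = 190

190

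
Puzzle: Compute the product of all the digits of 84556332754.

12096000

8×4×5×5×6×3×3×2×7×5×4 = 12096000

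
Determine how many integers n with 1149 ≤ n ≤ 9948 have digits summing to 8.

107

The integers in [1149, 9948] that have digits summing to 8: 1151, 1160, 1205, 1214, 1223, 1232, …, 7100, 8000.
107 qualify.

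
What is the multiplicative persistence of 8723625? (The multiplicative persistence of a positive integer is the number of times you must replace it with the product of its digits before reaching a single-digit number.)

2

8723625 → 20160 → 0 (2 steps)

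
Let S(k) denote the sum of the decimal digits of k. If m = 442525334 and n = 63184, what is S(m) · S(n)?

S(442525334) = 4+4+2+5+2+5+3+3+4 = 32.
S(63184) = 6+3+1+8+4 = 22.
32 · 22 = 704.

704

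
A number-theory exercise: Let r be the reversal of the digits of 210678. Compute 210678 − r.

-665334

Reverse of 210678 is 876012.
210678 − 876012 = -665334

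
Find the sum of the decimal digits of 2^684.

946

2^684 = 80263304161809898486953580976564463280492245526476651908848280381297792881730359224146523075524726123458602430056430323990164676669064390001339947061948865508349970567755807467524166227482951618519489314816
Sum of its 206 digits: 946.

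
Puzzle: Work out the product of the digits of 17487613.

1×7×4×8×7×6×1×3 = 28224

28224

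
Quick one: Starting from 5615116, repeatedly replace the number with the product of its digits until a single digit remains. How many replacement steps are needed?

2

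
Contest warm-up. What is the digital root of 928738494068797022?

5

9+2+8+7+3+8+4+9+4+0+6+8+7+9+7+0+2+2 = 95
9+5 = 14
1+4 = 5
(Equivalently, 928738494068797022 mod 9 = 5.)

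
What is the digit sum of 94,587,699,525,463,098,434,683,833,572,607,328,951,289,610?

222

9+4+5+8+7+6+9+9+5+2+5+4+6+3+0+9+8+4+3+4+6+8+3+8+3+3+5+7+2+6+0+7+3+2+8+9+5+1+2+8+9+6+1+0 = 222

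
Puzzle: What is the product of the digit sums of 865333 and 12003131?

308

S(865333) = 8+6+5+3+3+3 = 28.
S(12003131) = 1+2+0+0+3+1+3+1 = 11.
28 · 11 = 308.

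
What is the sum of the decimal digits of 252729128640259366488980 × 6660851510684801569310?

217

252729128640259366488980 × 6660851510684801569310 = 1683391198297525151972964311976879928821203800
Sum of its 46 digits: 217.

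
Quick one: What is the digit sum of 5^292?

5^292 = 1256727927116217997592517620476486564601655171199859088668556573999898945208759259253785058313556979782958994320673760899370987164268728039118723794971894643776794998901724653705969103612005710601806640625
Sum of its 205 digits: 1039.

1039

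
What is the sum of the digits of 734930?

26

7+3+4+9+3+0 = 26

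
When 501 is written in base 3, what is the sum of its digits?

5

501 in base 3 is 200120.
Digit sum: 2+0+0+1+2+0 = 5.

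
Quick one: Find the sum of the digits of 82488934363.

8+2+4+8+8+9+3+4+3+6+3 = 58

58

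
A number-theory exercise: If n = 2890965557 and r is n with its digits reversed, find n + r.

10446656539

Reverse of 2890965557 is 7555690982.
2890965557 + 7555690982 = 10446656539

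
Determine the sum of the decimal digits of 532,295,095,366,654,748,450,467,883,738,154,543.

5+3+2+2+9+5+0+9+5+3+6+6+6+5+4+7+4+8+4+5+0+4+6+7+8+8+3+7+3+8+1+5+4+5+4+3 = 174

174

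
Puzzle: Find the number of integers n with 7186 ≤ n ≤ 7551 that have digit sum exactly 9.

1

The integers in [7186, 7551] that have digit sum exactly 9: 7200.
1 qualifies.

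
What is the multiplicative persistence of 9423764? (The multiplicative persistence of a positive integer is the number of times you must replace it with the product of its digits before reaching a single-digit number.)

9423764 → 36288 → 2304 → 0 (3 steps)

3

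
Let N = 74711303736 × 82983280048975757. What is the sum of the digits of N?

147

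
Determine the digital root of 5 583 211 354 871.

8

5+5+8+3+2+1+1+3+5+4+8+7+1 = 53
5+3 = 8
(Equivalently, 5 583 211 354 871 mod 9 = 8.)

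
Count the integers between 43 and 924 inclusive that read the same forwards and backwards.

88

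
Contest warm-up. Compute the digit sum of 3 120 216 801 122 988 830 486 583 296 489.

3+1+2+0+2+1+6+8+0+1+1+2+2+9+8+8+8+3+0+4+8+6+5+8+3+2+9+6+4+8+9 = 137

137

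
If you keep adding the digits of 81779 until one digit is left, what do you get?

8+1+7+7+9 = 32
3+2 = 5

5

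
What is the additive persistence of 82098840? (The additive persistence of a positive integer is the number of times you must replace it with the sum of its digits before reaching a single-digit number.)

82098840 → 39 → 12 → 3 (3 steps)

3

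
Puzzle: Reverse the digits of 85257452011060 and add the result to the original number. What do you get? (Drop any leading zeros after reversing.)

Reverse of 85257452011060 is 6011025475258.
85257452011060 + 6011025475258 = 91268477486318

91268477486318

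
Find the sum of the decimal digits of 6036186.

30

6+0+3+6+1+8+6 = 30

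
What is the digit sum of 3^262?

576

3^262 = 101337161782938510185641104569663089970265542239417741595879917009496296947099731800990289713345905341400704179060147688494809
Sum of its 126 digits: 576.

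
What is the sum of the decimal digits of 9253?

9+2+5+3 = 19

19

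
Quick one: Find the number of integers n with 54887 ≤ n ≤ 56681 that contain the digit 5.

The integers in [54887, 56681] that contain the digit 5: 54887, 54888, 54889, 54890, 54891, 54892, …, 56680, 56681.
1795 qualify.

1795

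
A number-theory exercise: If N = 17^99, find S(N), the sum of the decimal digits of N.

17^99 = 65229374869457861253300689169123233319765715744110560258986461251699269441256864571319099662117946681720497147239317506353
Sum of its 122 digits: 557.

557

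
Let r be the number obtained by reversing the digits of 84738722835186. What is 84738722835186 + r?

Reverse of 84738722835186 is 68153822783748.
84738722835186 + 68153822783748 = 152892545618934

152892545618934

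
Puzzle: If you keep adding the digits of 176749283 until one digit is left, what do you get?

1+7+6+7+4+9+2+8+3 = 47
4+7 = 11
1+1 = 2

2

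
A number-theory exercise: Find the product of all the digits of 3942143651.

77760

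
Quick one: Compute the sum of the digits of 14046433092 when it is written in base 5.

36

14046433092 in base 5 is 212231341324332.
Digit sum: 2+1+2+2+3+1+3+4+1+3+2+4+3+3+2 = 36.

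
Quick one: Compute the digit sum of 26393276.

38

2+6+3+9+3+2+7+6 = 38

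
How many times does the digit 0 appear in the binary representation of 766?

766 in base 2 is 1011111110.
The digit 0 appears 2 times.

2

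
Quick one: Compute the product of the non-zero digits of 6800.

48

6×8 = 48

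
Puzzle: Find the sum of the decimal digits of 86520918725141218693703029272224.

128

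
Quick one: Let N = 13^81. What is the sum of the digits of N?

397

13^81 = 1695944113566709517484636187661516861140855543234405659039410058251625487462691115859137613
Sum of its 91 digits: 397.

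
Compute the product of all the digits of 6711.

42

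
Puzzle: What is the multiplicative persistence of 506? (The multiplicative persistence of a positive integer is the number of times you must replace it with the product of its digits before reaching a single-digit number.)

1

506 → 0 (1 step)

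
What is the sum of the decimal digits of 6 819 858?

6+8+1+9+8+5+8 = 45

45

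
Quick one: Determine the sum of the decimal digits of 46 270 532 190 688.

4+6+2+7+0+5+3+2+1+9+0+6+8+8 = 61

61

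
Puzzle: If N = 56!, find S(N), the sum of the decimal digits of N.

333

56! = 710998587804863451854045647463724949736497978881168458687447040000000000000
Sum of its 75 digits: 333.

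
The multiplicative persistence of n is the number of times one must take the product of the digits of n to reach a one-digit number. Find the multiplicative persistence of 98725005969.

98725005969 → 0 (1 step)

1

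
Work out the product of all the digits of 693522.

3240

6×9×3×5×2×2 = 3240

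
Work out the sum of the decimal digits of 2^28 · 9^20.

135

2^28 · 9^20 = 3263548471397396012655968256
Sum of its 28 digits: 135.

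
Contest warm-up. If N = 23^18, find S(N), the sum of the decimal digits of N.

23^18 = 3244150909895248285300369
Sum of its 25 digits: 109.

109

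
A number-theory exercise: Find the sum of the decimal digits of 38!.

38! = 523022617466601111760007224100074291200000000
Sum of its 45 digits: 108.

108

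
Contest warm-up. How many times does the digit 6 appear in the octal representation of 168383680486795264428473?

1

168383680486795264428473 in base 8 is 43520143747474202154104671.
The digit 6 appears 1 time.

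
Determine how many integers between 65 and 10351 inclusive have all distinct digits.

The integers in [65, 10351] that have all distinct digits: 65, 67, 68, 69, 70, 71, …, 10348, 10349.
5269 qualify.

5269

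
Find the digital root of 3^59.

The digital root of n equals n mod 9 (or 9 when 9 | n), so we need 3^59 mod 9.
3^59 ≡ 0 (mod 9), so the digital root is 9.

9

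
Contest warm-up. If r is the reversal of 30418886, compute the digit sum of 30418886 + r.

Reversal of 30418886 is 68881403; 30418886 + 68881403 = 99300289.
Digit sum of 99300289: 9+9+3+0+0+2+8+9 = 40.

40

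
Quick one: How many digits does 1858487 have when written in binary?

1858487 in base 2 is 111000101101110110111, which has 21 digits.

21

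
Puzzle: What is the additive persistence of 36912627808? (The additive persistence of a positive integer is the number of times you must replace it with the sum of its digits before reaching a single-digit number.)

2

36912627808 → 52 → 7 (2 steps)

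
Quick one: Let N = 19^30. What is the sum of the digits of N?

19^30 = 230466617897195215045509519405933293401
Sum of its 39 digits: 163.

163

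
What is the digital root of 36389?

2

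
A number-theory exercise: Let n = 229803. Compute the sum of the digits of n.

24

2+2+9+8+0+3 = 24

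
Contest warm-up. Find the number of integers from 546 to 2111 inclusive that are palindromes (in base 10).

56

The integers in [546, 2111] that are palindromes (in base 10): 555, 565, 575, 585, 595, 606, …, 1991, 2002.
56 qualify.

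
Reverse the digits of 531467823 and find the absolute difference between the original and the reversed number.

202703688

Reverse of 531467823 is 328764135.
|531467823 − 328764135| = 202703688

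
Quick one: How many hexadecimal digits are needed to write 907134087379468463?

907134087379468463 in base 16 is C96C9A571E6C0AF, which has 15 digits.

15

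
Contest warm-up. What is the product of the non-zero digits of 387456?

20160

3×8×7×4×5×6 = 20160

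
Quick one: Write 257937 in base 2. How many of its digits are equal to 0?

257937 in base 2 is 111110111110010001.
The digit 0 appears 6 times.

6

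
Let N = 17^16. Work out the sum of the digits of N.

109

17^16 = 48661191875666868481
Sum of its 20 digits: 109.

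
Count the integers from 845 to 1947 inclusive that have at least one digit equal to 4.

The integers in [845, 1947] that have at least one digit equal to 4: 845, 846, 847, 848, 849, 854, …, 1946, 1947.
293 qualify.

293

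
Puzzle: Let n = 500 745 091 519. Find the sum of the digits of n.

46

5+0+0+7+4+5+0+9+1+5+1+9 = 46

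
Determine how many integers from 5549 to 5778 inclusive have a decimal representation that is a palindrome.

3

The integers in [5549, 5778] that have a decimal representation that is a palindrome: 5555, 5665, 5775.
3 qualify.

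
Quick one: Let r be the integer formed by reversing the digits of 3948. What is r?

Reversing 3948 gives 8493.

8493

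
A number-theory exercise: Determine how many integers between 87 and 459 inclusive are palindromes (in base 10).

The integers in [87, 459] that are palindromes (in base 10): 88, 99, 101, 111, 121, 131, …, 444, 454.
38 qualify.

38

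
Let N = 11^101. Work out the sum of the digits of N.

11^101 = 1515867357380449720253017088929860045389076432004231307646112530737048373050753844463412754472043790906011
Sum of its 106 digits: 419.

419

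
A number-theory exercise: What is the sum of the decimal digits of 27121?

13

2+7+1+2+1 = 13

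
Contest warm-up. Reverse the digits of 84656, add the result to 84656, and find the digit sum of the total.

13

Reversal of 84656 is 65648; 84656 + 65648 = 150304.
Digit sum of 150304: 1+5+0+3+0+4 = 13.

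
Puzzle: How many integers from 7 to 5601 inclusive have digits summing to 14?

400

The integers in [7, 5601] that have digits summing to 14: 59, 68, 77, 86, 95, 149, …, 5531, 5540.
400 qualify.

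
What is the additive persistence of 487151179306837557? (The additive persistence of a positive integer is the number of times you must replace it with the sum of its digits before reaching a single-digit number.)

3

487151179306837557 → 87 → 15 → 6 (3 steps)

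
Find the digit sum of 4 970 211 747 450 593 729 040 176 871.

4+9+7+0+2+1+1+7+4+7+4+5+0+5+9+3+7+2+9+0+4+0+1+7+6+8+7+1 = 120

120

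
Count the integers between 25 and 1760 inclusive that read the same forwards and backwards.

104

The integers in [25, 1760] that read the same forwards and backwards: 33, 44, 55, 66, 77, 88, …, 1551, 1661.
104 qualify.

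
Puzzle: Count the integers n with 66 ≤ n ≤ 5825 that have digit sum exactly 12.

338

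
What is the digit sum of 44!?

216

44! = 2658271574788448768043625811014615890319638528000000000
Sum of its 55 digits: 216.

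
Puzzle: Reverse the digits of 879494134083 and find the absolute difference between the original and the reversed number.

499062639105

Reverse of 879494134083 is 380431494978.
|879494134083 − 380431494978| = 499062639105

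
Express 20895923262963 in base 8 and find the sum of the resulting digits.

56

20895923262963 in base 8 is 460046605252763.
Digit sum: 4+6+0+0+4+6+6+0+5+2+5+2+7+6+3 = 56.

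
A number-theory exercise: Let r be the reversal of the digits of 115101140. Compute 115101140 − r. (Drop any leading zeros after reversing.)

Reverse of 115101140 is 41101511.
115101140 − 41101511 = 73999629

73999629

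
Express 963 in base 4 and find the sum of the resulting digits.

963 in base 4 is 33003.
Digit sum: 3+3+0+0+3 = 9.

9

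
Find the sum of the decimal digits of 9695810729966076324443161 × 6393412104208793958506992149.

255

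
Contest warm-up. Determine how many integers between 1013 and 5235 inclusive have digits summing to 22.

169

The integers in [1013, 5235] that have digits summing to 22: 1399, 1489, 1498, 1579, 1588, 1597, …, 5188, 5197.
169 qualify.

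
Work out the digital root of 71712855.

7+1+7+1+2+8+5+5 = 36
3+6 = 9

9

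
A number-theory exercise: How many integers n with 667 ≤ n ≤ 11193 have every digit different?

5112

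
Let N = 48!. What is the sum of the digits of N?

48! = 12413915592536072670862289047373375038521486354677760000000000
Sum of its 62 digits: 234.

234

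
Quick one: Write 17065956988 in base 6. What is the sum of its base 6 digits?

17065956988 in base 6 is 11501234404044.
Digit sum: 1+1+5+0+1+2+3+4+4+0+4+0+4+4 = 33.

33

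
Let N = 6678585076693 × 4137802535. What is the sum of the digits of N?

6678585076693 × 4137802535 = 27634666260553464816755
Sum of its 23 digits: 107.

107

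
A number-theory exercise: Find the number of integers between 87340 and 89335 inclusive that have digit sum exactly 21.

The integers in [87340, 89335] that have digit sum exactly 21: 87402, 87411, 87420, 87501, 87510, 87600, …, 89301, 89310.
41 qualify.

41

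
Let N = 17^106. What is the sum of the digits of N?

604

17^106 = 26766135124552887016097521663643500133902048469333534861959040834988197217594793260335793214908226610861942156298467158982559089569
Sum of its 131 digits: 604.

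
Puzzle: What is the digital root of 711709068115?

7+1+1+7+0+9+0+6+8+1+1+5 = 46
4+6 = 10
1+0 = 1

1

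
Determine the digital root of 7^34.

7

The digital root of n equals n mod 9 (or 9 when 9 | n), so we need 7^34 mod 9.
7^34 ≡ 7 (mod 9), so the digital root is 7.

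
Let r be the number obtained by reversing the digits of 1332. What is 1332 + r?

3663

Reverse of 1332 is 2331.
1332 + 2331 = 3663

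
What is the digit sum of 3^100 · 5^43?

3^100 · 5^43 = 585916405648289732012541582850668956668991452262389429961331188678741455078125
Sum of its 78 digits: 378.

378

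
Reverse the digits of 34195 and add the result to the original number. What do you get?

Reverse of 34195 is 59143.
34195 + 59143 = 93338

93338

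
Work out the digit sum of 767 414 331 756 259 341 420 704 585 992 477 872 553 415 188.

208

7+6+7+4+1+4+3+3+1+7+5+6+2+5+9+3+4+1+4+2+0+7+0+4+5+8+5+9+9+2+4+7+7+8+7+2+5+5+3+4+1+5+1+8+8 = 208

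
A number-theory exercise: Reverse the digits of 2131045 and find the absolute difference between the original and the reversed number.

Reverse of 2131045 is 5401312.
|2131045 − 5401312| = 3270267

3270267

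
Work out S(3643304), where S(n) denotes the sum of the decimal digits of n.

23

3+6+4+3+3+0+4 = 23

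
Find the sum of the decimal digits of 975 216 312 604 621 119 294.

81

9+7+5+2+1+6+3+1+2+6+0+4+6+2+1+1+1+9+2+9+4 = 81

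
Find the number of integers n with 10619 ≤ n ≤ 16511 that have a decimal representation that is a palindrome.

58

The integers in [10619, 16511] that have a decimal representation that is a palindrome: 10701, 10801, 10901, 11011, 11111, 11211, …, 16361, 16461.
58 qualify.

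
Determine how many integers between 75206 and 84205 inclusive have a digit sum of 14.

The integers in [75206, 84205] that have a digit sum of 14: 76001, 76010, 76100, 77000, 80006, 80015, …, 84110, 84200.
84 qualify.

84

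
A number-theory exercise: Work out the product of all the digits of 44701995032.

4×4×7×0×1×9×9×5×0×3×2 = 0

0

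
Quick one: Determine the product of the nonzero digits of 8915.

8×9×1×5 = 360

360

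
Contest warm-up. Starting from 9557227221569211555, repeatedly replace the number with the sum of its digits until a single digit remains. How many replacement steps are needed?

2

9557227221569211555 → 81 → 9 (2 steps)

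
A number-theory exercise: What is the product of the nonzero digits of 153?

15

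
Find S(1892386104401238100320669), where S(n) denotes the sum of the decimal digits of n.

87

1+8+9+2+3+8+6+1+0+4+4+0+1+2+3+8+1+0+0+3+2+0+6+6+9 = 87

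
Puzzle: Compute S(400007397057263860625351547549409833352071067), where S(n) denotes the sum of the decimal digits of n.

181

4+0+0+0+0+7+3+9+7+0+5+7+2+6+3+8+6+0+6+2+5+3+5+1+5+4+7+5+4+9+4+0+9+8+3+3+3+5+2+0+7+1+0+6+7 = 181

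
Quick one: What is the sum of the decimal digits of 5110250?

5+1+1+0+2+5+0 = 14

14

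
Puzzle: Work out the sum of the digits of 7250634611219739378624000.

96

7+2+5+0+6+3+4+6+1+1+2+1+9+7+3+9+3+7+8+6+2+4+0+0+0 = 96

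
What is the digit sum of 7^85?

7^85 = 681292175541205709486531011694243236571309860372760091522256581907552807
Sum of its 72 digits: 295.

295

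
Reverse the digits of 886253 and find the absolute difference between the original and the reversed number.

533565

Reverse of 886253 is 352688.
|886253 − 352688| = 533565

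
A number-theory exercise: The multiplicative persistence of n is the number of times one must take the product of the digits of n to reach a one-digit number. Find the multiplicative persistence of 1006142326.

1006142326 → 0 (1 step)

1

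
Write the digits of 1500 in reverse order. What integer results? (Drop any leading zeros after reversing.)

51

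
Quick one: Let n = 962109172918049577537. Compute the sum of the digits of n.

102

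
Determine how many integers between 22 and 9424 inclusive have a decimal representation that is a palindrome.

The integers in [22, 9424] that have a decimal representation that is a palindrome: 22, 33, 44, 55, 66, 77, …, 9229, 9339.
182 qualify.

182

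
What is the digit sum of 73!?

315

73! = 4470115461512684340891257138125051110076800700282905015819080092370422104067183317016903680000000000000000
Sum of its 106 digits: 315.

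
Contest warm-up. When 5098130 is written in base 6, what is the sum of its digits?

5098130 in base 6 is 301134242.
Digit sum: 3+0+1+1+3+4+2+4+2 = 20.

20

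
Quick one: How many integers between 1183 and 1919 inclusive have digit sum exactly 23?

The integers in [1183, 1919] that have digit sum exactly 23: 1499, 1589, 1598, 1679, 1688, 1697, …, 1886, 1895.
15 qualify.

15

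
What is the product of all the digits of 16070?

1×6×0×7×0 = 0

0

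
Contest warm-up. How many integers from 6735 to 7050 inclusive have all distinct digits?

The integers in [6735, 7050] that have all distinct digits: 6735, 6738, 6739, 6740, 6741, 6742, …, 7048, 7049.
171 qualify.

171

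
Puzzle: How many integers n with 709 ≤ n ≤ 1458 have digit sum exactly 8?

The integers in [709, 1458] that have digit sum exactly 8: 710, 800, 1007, 1016, 1025, 1034, …, 1421, 1430.
32 qualify.

32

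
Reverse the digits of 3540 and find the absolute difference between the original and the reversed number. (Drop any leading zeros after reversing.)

3087

Reverse of 3540 is 453.
|3540 − 453| = 3087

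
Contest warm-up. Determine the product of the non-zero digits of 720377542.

7×2×3×7×7×5×4×2 = 82320

82320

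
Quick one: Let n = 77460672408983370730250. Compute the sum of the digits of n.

7+7+4+6+0+6+7+2+4+0+8+9+8+3+3+7+0+7+3+0+2+5+0 = 98

98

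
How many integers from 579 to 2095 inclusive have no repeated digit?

862

The integers in [579, 2095] that have no repeated digit: 579, 580, 581, 582, 583, 584, …, 2094, 2095.
862 qualify.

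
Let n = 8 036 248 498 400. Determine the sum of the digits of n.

8+0+3+6+2+4+8+4+9+8+4+0+0 = 56

56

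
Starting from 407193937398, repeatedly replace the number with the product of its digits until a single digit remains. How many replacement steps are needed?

407193937398 → 0 (1 step)

1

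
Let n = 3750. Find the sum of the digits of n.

15

3+7+5+0 = 15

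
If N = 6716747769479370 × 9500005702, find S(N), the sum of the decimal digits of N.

6716747769479370 × 9500005702 = 63809142108949796571367740
Sum of its 26 digits: 126.

126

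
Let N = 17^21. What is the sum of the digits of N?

116

17^21 = 69091933913008732880827217
Sum of its 26 digits: 116.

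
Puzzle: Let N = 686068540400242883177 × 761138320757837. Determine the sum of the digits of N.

686068540400242883177 × 761138320757837 = 522193056765021120144596908498208149
Sum of its 36 digits: 148.

148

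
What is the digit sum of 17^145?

17^145 = 26007200141556108996232824997561595292675382110218055410968045983552367730169977517516508414014946246907272079097421512285735186598039589434676639371939331637248847378464973738257
Sum of its 179 digits: 827.

827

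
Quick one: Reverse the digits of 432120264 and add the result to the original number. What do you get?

894141498

Reverse of 432120264 is 462021234.
432120264 + 462021234 = 894141498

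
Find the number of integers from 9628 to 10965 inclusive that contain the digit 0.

The integers in [9628, 10965] that contain the digit 0: 9630, 9640, 9650, 9660, 9670, 9680, …, 10964, 10965.
1030 qualify.

1030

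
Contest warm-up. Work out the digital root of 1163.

1+1+6+3 = 11
1+1 = 2

2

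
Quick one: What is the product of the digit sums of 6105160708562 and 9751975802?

2491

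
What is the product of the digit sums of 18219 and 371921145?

693

S(18219) = 1+8+2+1+9 = 21.
S(371921145) = 3+7+1+9+2+1+1+4+5 = 33.
21 · 33 = 693.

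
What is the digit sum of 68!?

342

68! = 2480035542436830599600990418569171581047399201355367672371710738018221445712183296000000000000000
Sum of its 97 digits: 342.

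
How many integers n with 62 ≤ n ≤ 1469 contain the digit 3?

429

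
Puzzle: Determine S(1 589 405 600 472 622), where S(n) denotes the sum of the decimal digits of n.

1+5+8+9+4+0+5+6+0+0+4+7+2+6+2+2 = 61

61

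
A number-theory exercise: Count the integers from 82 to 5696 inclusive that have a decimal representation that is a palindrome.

The integers in [82, 5696] that have a decimal representation that is a palindrome: 88, 99, 101, 111, 121, 131, …, 5555, 5665.
139 qualify.

139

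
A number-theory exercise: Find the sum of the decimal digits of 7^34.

142

7^34 = 54116956037952111668959660849
Sum of its 29 digits: 142.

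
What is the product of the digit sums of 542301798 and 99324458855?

2418

S(542301798) = 5+4+2+3+0+1+7+9+8 = 39.
S(99324458855) = 9+9+3+2+4+4+5+8+8+5+5 = 62.
39 · 62 = 2418.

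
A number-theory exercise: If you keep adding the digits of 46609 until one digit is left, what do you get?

4+6+6+0+9 = 25
2+5 = 7

7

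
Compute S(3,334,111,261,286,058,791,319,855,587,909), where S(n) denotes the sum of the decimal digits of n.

140

3+3+3+4+1+1+1+2+6+1+2+8+6+0+5+8+7+9+1+3+1+9+8+5+5+5+8+7+9+0+9 = 140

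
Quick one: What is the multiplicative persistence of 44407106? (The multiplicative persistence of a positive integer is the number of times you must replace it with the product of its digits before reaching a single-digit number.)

44407106 → 0 (1 step)

1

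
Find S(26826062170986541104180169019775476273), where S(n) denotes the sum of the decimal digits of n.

161

2+6+8+2+6+0+6+2+1+7+0+9+8+6+5+4+1+1+0+4+1+8+0+1+6+9+0+1+9+7+7+5+4+7+6+2+7+3 = 161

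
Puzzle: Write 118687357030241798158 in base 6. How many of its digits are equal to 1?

118687357030241798158 in base 6 is 41014215124144113421350234.
The digit 1 appears 8 times.

8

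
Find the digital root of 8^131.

8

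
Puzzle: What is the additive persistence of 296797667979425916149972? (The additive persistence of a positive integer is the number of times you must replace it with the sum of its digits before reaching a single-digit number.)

296797667979425916149972 → 143 → 8 (2 steps)

2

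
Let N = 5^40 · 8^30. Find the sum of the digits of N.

76

5^40 · 8^30 = 11258999068426240000000000000000000000000000000000000000
Sum of its 56 digits: 76.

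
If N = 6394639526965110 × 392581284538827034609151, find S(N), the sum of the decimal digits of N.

6394639526965110 × 392581284538827034609151 = 2510415799658720160710314305274063721610
Sum of its 40 digits: 141.

141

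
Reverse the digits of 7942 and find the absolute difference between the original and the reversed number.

5445

Reverse of 7942 is 2497.
|7942 − 2497| = 5445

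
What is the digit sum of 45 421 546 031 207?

44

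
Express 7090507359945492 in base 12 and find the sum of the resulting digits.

7090507359945492 in base 12 is 5632B79B45969B0.
Digit sum: 5+6+3+2+11+7+9+11+4+5+9+6+9+11+0 = 98.

98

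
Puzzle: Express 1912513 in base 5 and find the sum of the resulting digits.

17

1912513 in base 5 is 442200023.
Digit sum: 4+4+2+2+0+0+0+2+3 = 17.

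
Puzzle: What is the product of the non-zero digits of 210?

2

2×1 = 2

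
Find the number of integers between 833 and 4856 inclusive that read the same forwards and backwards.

The integers in [833, 4856] that read the same forwards and backwards: 838, 848, 858, 868, 878, 888, …, 4664, 4774.
55 qualify.

55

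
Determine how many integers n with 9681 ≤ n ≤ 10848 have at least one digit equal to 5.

297

The integers in [9681, 10848] that have at least one digit equal to 5: 9685, 9695, 9705, 9715, 9725, 9735, …, 10835, 10845.
297 qualify.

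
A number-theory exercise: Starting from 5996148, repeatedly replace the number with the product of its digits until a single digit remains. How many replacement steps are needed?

5996148 → 77760 → 0 (2 steps)

2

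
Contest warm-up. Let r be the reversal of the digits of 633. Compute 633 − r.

297

Reverse of 633 is 336.
633 − 336 = 297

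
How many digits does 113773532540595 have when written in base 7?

17

113773532540595 in base 7 is 32651603125056204, which has 17 digits.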